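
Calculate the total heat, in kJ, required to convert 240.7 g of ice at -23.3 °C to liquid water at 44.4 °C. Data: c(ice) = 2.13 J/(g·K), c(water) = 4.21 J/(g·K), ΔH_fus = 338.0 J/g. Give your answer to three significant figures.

q = 138 kJ

q1 (heat ice -23.3→0.0 °C): 240.7 × 2.13 × 23.3 = 11946 J
q2 (melt at 0 °C): 240.7 × 338.0 = 81357 J
q3 (heat water 0.0→44.4 °C): 240.7 × 4.21 × 44.4 = 44993 J
Total: 11946 + 81357 + 44993 = 138296 J = 138 kJ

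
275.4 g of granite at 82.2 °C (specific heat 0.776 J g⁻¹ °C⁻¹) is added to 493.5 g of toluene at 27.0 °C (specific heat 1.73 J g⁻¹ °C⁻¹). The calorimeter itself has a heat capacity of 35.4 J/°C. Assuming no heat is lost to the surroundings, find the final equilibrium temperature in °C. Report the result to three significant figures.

T_f = 37.7 °C

Heat lost by granite = heat gained by toluene + calorimeter.
(275.4)(0.776)(82.2 − T) = [(493.5)(1.73) + 35.4](T − 27.0)
213.7104 (82.2 − T) = 889.155 (T − 27.0)
17567 − 213.7104 T = 889.155 T − 24007
41574 = 1102.8654 T
T = 37.70 °C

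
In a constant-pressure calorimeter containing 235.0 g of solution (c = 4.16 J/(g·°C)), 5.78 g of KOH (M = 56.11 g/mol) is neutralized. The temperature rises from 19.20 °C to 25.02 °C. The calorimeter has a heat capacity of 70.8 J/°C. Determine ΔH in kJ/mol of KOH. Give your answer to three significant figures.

|ΔT| = |25.02 − 19.20| = 5.82 °C
|q_surr| = (235.0 × 4.16 + 70.8) × 5.82 = 1048.4 × 5.82 = 6102 J
n(KOH) = 5.78 / 56.11 = 0.1030 mol
Temperature rose, so q_rxn = −|q_surr| = -6.102 kJ
ΔH = q_rxn / n = -59.24 kJ/mol

ΔH = -59.2 kJ/mol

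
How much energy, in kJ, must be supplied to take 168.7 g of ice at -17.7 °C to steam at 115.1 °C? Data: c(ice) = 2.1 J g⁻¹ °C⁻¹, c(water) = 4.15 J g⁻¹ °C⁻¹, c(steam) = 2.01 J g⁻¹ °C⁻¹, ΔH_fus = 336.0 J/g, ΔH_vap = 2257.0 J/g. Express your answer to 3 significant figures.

q = 519 kJ

q1 (heat ice -17.7→0.0 °C): 168.7 × 2.1 × 17.7 = 6271 J
q2 (melt at 0 °C): 168.7 × 336.0 = 56683 J
q3 (heat water 0.0→100.0 °C): 168.7 × 4.15 × 100.0 = 70011 J
q4 (vaporize at 100 °C): 168.7 × 2257.0 = 380756 J
q5 (heat steam 100.0→115.1 °C): 168.7 × 2.01 × 15.1 = 5120 J
Total: 6271 + 56683 + 70011 + 380756 + 5120 = 518841 J = 519 kJ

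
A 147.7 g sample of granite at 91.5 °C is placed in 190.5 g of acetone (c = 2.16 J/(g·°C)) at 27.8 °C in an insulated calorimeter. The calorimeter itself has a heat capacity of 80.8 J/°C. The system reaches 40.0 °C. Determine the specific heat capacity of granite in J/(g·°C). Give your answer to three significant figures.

c = 0.790 J/(g·°C)

q_gained = (190.5 × 2.16 + 80.8) × (40.0 − 27.8) = 6006 J
q_lost = 147.7 × c × (91.5 − 40.0) = 7606.55 c
Set equal: c = 6006 / 7606.55 = 0.790 J/(g·°C)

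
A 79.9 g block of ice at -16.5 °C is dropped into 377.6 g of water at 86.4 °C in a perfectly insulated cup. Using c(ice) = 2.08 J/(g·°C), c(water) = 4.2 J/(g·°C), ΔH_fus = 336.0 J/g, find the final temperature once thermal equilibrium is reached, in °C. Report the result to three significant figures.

Heat to bring ice to 0 °C and melt it: q₁ = 79.9×2.08×16.5 + 79.9×336.0 = 29589 J
Heat the water can supply cooling to 0 °C: 377.6×4.2×86.4 = 137023 J > q₁, so all ice melts.
Energy balance: 377.6×4.2×(86.4 − T) = 29589 + 79.9×4.2×(T − 0)
1585.92(86.4 − T) = 29589 + 335.58 T
137023 − 29589 = 1921.50 T
T = 107434 / 1921.50 = 55.91 °C

T_f = 55.9 °C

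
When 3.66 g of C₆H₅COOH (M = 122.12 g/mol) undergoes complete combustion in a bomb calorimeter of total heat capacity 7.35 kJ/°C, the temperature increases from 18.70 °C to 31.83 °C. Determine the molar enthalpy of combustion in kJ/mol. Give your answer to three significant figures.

ΔT = 31.83 − 18.70 = 13.13 °C
q_cal = C_cal × ΔT = 7.35 × 13.13 = 96.5055 kJ
n = 3.66 / 122.12 = 0.02997 mol
q_rxn = −q_cal = -96.5055 kJ
ΔH = -96.5055 / 0.02997 = -3220 kJ/mol

ΔH = -3220 kJ/mol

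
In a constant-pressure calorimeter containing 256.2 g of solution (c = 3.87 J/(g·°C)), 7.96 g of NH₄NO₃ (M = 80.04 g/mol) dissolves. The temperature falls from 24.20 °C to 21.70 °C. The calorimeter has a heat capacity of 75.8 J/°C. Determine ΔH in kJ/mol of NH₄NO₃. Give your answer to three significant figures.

|ΔT| = |21.70 − 24.20| = 2.50 °C
|q_surr| = (256.2 × 3.87 + 75.8) × 2.50 = 1067.294 × 2.50 = 2668 J
n(NH₄NO₃) = 7.96 / 80.04 = 0.09945 mol
Temperature fell, so q_rxn = +|q_surr| = 2.668 kJ
ΔH = q_rxn / n = 26.83 kJ/mol

ΔH = 26.8 kJ/mol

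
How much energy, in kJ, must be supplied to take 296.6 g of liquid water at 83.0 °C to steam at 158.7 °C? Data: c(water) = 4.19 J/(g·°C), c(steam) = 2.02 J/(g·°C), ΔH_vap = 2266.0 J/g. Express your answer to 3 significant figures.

q1 (heat water 83.0→100.0 °C): 296.6 × 4.19 × 17.0 = 21127 J
q2 (vaporize at 100 °C): 296.6 × 2266.0 = 672096 J
q3 (heat steam 100.0→158.7 °C): 296.6 × 2.02 × 58.7 = 35169 J
Total: 21127 + 672096 + 35169 = 728392 J = 728 kJ

q = 728 kJ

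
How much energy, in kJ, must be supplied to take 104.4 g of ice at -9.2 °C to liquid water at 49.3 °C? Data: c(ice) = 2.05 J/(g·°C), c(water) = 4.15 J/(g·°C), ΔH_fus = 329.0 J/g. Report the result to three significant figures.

q1 (heat ice -9.2→0.0 °C): 104.4 × 2.05 × 9.2 = 1969 J
q2 (melt at 0 °C): 104.4 × 329.0 = 34348 J
q3 (heat water 0.0→49.3 °C): 104.4 × 4.15 × 49.3 = 21360 J
Total: 1969 + 34348 + 21360 = 57677 J = 57.7 kJ

q = 57.7 kJ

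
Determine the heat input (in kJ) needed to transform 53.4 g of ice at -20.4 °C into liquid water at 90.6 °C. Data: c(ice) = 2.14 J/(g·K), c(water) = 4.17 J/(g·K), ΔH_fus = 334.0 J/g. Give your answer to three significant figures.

q = 40.3 kJ

q1 (heat ice -20.4→0.0 °C): 53.4 × 2.14 × 20.4 = 2331 J
q2 (melt at 0 °C): 53.4 × 334.0 = 17836 J
q3 (heat water 0.0→90.6 °C): 53.4 × 4.17 × 90.6 = 20175 J
Total: 2331 + 17836 + 20175 = 40342 J = 40.3 kJ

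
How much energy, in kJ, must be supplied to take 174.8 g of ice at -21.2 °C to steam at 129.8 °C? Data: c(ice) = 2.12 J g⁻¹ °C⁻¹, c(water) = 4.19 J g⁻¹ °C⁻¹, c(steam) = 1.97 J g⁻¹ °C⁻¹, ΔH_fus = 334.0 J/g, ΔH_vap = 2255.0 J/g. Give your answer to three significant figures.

q1 (heat ice -21.2→0.0 °C): 174.8 × 2.12 × 21.2 = 7856 J
q2 (melt at 0 °C): 174.8 × 334.0 = 58383 J
q3 (heat water 0.0→100.0 °C): 174.8 × 4.19 × 100.0 = 73241 J
q4 (vaporize at 100 °C): 174.8 × 2255.0 = 394174 J
q5 (heat steam 100.0→129.8 °C): 174.8 × 1.97 × 29.8 = 10262 J
Total: 7856 + 58383 + 73241 + 394174 + 10262 = 543916 J = 544 kJ

q = 544 kJ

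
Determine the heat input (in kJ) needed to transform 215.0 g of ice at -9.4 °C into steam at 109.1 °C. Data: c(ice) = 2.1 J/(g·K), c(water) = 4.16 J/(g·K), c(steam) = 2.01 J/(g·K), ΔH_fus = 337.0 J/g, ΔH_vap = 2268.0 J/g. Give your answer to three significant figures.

q1 (heat ice -9.4→0.0 °C): 215.0 × 2.1 × 9.4 = 4244 J
q2 (melt at 0 °C): 215.0 × 337.0 = 72455 J
q3 (heat water 0.0→100.0 °C): 215.0 × 4.16 × 100.0 = 89440 J
q4 (vaporize at 100 °C): 215.0 × 2268.0 = 487620 J
q5 (heat steam 100.0→109.1 °C): 215.0 × 2.01 × 9.1 = 3933 J
Total: 4244 + 72455 + 89440 + 487620 + 3933 = 657692 J = 658 kJ

q = 658 kJ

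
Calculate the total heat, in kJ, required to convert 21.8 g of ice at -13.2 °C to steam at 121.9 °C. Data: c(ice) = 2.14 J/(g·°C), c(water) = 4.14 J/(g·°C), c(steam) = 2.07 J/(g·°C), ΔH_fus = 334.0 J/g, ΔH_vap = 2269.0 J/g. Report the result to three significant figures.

q1 (heat ice -13.2→0.0 °C): 21.8 × 2.14 × 13.2 = 616 J
q2 (melt at 0 °C): 21.8 × 334.0 = 7281 J
q3 (heat water 0.0→100.0 °C): 21.8 × 4.14 × 100.0 = 9025 J
q4 (vaporize at 100 °C): 21.8 × 2269.0 = 49464 J
q5 (heat steam 100.0→121.9 °C): 21.8 × 2.07 × 21.9 = 988 J
Total: 616 + 7281 + 9025 + 49464 + 988 = 67374 J = 67.4 kJ

q = 67.4 kJ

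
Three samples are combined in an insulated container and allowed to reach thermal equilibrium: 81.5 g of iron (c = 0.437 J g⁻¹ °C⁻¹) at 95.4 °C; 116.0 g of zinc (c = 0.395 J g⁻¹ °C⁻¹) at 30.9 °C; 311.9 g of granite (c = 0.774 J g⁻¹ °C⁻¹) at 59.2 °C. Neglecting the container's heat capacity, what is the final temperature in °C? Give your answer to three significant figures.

Σ mᵢcᵢ(T − Tᵢ) = 0  ⇒  T = Σ mᵢcᵢTᵢ / Σ mᵢcᵢ
Σ mᵢcᵢ = 81.5×0.437 + 116.0×0.395 + 311.9×0.774 = 322.8461
Σ mᵢcᵢTᵢ = 35.6155×95.4 + 45.82×30.9 + 241.4106×59.2 = 19105
T = 19105 / 322.8461 = 59.18 °C

T_f = 59.2 °C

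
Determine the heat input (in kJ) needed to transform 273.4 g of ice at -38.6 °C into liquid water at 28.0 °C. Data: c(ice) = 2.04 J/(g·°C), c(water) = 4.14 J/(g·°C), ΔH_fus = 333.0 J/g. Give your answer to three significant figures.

q = 144 kJ

q1 (heat ice -38.6→0.0 °C): 273.4 × 2.04 × 38.6 = 21529 J
q2 (melt at 0 °C): 273.4 × 333.0 = 91042 J
q3 (heat water 0.0→28.0 °C): 273.4 × 4.14 × 28.0 = 31693 J
Total: 21529 + 91042 + 31693 = 144264 J = 144 kJ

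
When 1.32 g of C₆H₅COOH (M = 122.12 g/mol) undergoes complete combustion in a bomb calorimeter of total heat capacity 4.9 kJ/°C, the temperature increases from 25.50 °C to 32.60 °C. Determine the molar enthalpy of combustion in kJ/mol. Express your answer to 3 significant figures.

ΔH = -3220 kJ/mol

ΔT = 32.60 − 25.50 = 7.10 °C
q_cal = C_cal × ΔT = 4.9 × 7.10 = 34.79 kJ
n = 1.32 / 122.12 = 0.01081 mol
q_rxn = −q_cal = -34.79 kJ
ΔH = -34.79 / 0.01081 = -3218 kJ/mol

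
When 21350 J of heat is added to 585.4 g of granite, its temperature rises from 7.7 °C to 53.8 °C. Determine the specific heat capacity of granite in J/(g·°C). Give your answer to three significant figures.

c = 0.791 J/(g·°C)

c = q / (m ΔT) = 21350 / (585.4 × 46.1)
c = 21350 / 26986.94 = 0.791 J/(g·°C)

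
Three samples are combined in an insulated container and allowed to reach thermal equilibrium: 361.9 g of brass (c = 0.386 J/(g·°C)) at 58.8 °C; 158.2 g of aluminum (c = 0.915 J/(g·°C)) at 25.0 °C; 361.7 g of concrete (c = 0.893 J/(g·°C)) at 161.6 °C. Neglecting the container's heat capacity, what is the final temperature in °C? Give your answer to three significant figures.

Σ mᵢcᵢ(T − Tᵢ) = 0  ⇒  T = Σ mᵢcᵢTᵢ / Σ mᵢcᵢ
Σ mᵢcᵢ = 361.9×0.386 + 158.2×0.915 + 361.7×0.893 = 607.4445
Σ mᵢcᵢTᵢ = 139.6934×58.8 + 144.753×25.0 + 322.9981×161.6 = 64029
T = 64029 / 607.4445 = 105.4 °C

T_f = 105 °C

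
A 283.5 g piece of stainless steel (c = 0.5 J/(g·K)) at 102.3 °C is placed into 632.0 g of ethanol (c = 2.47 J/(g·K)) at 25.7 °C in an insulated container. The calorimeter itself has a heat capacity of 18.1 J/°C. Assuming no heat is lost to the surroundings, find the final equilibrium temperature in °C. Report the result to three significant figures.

T_f = 32.0 °C

Heat lost by stainless steel = heat gained by ethanol + calorimeter.
(283.5)(0.5)(102.3 − T) = [(632.0)(2.47) + 18.1](T − 25.7)
141.75 (102.3 − T) = 1579.14 (T − 25.7)
14501 − 141.75 T = 1579.14 T − 40584
55085 = 1720.89 T
T = 32.01 °C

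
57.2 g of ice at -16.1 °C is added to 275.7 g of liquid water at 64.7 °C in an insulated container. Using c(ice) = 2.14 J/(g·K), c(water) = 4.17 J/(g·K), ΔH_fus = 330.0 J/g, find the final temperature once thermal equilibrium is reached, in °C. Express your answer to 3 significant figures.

Heat to bring ice to 0 °C and melt it: q₁ = 57.2×2.14×16.1 + 57.2×330.0 = 20847 J
Heat the water can supply cooling to 0 °C: 275.7×4.17×64.7 = 74383.6 J > q₁, so all ice melts.
Energy balance: 275.7×4.17×(64.7 − T) = 20847 + 57.2×4.17×(T − 0)
1149.669(64.7 − T) = 20847 + 238.524 T
74383.6 − 20847 = 1388.193 T
T = 53536.6 / 1388.193 = 38.57 °C

T_f = 38.6 °C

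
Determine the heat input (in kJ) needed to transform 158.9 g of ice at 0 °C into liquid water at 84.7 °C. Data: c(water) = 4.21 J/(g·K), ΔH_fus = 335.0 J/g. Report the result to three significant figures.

q1 (melt at 0 °C): 158.9 × 335.0 = 53232 J
q2 (heat water 0.0→84.7 °C): 158.9 × 4.21 × 84.7 = 56662 J
Total: 53232 + 56662 = 109894 J = 110 kJ

q = 110 kJ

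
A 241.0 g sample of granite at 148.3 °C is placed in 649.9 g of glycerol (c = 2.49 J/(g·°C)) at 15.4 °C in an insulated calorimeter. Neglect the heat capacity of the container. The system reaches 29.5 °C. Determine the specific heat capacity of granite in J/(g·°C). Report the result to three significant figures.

q_gained = (649.9 × 2.49) × (29.5 − 15.4) = 22820 J
q_lost = 241.0 × c × (148.3 − 29.5) = 28630.8 c
Set equal: c = 22820 / 28630.8 = 0.797 J/(g·°C)

c = 0.797 J/(g·°C)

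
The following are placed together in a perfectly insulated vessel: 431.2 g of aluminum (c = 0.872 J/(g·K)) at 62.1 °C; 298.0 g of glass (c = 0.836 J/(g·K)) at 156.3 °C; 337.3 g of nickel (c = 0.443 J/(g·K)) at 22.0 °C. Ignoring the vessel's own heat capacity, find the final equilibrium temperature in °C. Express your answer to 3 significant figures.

T_f = 84.7 °C

Σ mᵢcᵢ(T − Tᵢ) = 0  ⇒  T = Σ mᵢcᵢTᵢ / Σ mᵢcᵢ
Σ mᵢcᵢ = 431.2×0.872 + 298.0×0.836 + 337.3×0.443 = 774.5583
Σ mᵢcᵢTᵢ = 376.0064×62.1 + 249.128×156.3 + 149.4239×22.0 = 65576
T = 65576 / 774.5583 = 84.66 °C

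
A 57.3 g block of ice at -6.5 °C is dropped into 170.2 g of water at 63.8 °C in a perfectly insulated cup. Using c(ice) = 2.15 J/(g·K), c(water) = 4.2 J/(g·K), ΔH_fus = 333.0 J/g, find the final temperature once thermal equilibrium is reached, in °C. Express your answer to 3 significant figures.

Heat to bring ice to 0 °C and melt it: q₁ = 57.3×2.15×6.5 + 57.3×333.0 = 19882 J
Heat the water can supply cooling to 0 °C: 170.2×4.2×63.8 = 45606.8 J > q₁, so all ice melts.
Energy balance: 170.2×4.2×(63.8 − T) = 19882 + 57.3×4.2×(T − 0)
714.84(63.8 − T) = 19882 + 240.66 T
45606.8 − 19882 = 955.50 T
T = 25724.8 / 955.50 = 26.92 °C

T_f = 26.9 °C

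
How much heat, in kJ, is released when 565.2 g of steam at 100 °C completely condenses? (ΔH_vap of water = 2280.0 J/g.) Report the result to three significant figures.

q = 1290 kJ

q = m × ΔH_vap = 565.2 × 2280.0 = 1289000 J = 1290 kJ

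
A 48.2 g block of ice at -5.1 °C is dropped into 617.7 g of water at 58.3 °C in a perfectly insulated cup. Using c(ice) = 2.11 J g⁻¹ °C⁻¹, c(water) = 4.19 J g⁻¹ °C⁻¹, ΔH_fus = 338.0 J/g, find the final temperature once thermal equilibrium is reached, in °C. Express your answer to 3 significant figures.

T_f = 48.1 °C

Heat to bring ice to 0 °C and melt it: q₁ = 48.2×2.11×5.1 + 48.2×338.0 = 16810 J
Heat the water can supply cooling to 0 °C: 617.7×4.19×58.3 = 150890 J > q₁, so all ice melts.
Energy balance: 617.7×4.19×(58.3 − T) = 16810 + 48.2×4.19×(T − 0)
2588.163(58.3 − T) = 16810 + 201.958 T
150890 − 16810 = 2790.121 T
T = 134080 / 2790.121 = 48.06 °C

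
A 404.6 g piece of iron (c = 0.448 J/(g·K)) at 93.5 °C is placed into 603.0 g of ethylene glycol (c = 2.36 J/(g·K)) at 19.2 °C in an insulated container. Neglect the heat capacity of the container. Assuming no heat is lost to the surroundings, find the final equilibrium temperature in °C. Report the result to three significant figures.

T_f = 27.6 °C

Heat lost by iron = heat gained by ethylene glycol.
(404.6)(0.448)(93.5 − T) = (603.0)(2.36)(T − 19.2)
181.2608 (93.5 − T) = 1423.08 (T − 19.2)
16948 − 181.2608 T = 1423.08 T − 27323
44271 = 1604.3408 T
T = 27.59 °C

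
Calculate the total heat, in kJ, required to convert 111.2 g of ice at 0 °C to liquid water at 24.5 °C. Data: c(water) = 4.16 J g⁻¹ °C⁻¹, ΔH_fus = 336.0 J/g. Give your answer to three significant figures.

q1 (melt at 0 °C): 111.2 × 336.0 = 37363 J
q2 (heat water 0.0→24.5 °C): 111.2 × 4.16 × 24.5 = 11334 J
Total: 37363 + 11334 = 48697 J = 48.7 kJ

q = 48.7 kJ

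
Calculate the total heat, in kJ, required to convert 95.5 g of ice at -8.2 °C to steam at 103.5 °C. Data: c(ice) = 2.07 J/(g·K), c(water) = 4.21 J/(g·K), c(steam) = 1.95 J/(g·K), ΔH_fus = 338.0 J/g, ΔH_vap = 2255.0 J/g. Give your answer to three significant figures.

q = 290 kJ

q1 (heat ice -8.2→0.0 °C): 95.5 × 2.07 × 8.2 = 1621 J
q2 (melt at 0 °C): 95.5 × 338.0 = 32279 J
q3 (heat water 0.0→100.0 °C): 95.5 × 4.21 × 100.0 = 40206 J
q4 (vaporize at 100 °C): 95.5 × 2255.0 = 215353 J
q5 (heat steam 100.0→103.5 °C): 95.5 × 1.95 × 3.5 = 652 J
Total: 1621 + 32279 + 40206 + 215353 + 652 = 290111 J = 290 kJ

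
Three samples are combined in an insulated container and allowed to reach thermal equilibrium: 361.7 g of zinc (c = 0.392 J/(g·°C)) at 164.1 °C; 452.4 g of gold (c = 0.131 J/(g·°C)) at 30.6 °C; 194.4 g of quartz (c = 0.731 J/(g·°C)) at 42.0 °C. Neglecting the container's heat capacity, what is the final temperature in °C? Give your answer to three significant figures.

Σ mᵢcᵢ(T − Tᵢ) = 0  ⇒  T = Σ mᵢcᵢTᵢ / Σ mᵢcᵢ
Σ mᵢcᵢ = 361.7×0.392 + 452.4×0.131 + 194.4×0.731 = 343.1572
Σ mᵢcᵢTᵢ = 141.7864×164.1 + 59.2644×30.6 + 142.1064×42.0 = 31049
T = 31049 / 343.1572 = 90.48 °C

T_f = 90.5 °C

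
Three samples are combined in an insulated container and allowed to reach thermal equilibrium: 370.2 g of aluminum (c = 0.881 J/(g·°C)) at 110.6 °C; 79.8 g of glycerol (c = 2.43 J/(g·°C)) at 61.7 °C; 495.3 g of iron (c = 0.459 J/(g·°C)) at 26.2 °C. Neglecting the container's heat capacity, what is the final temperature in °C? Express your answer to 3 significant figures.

T_f = 72.2 °C

Σ mᵢcᵢ(T − Tᵢ) = 0  ⇒  T = Σ mᵢcᵢTᵢ / Σ mᵢcᵢ
Σ mᵢcᵢ = 370.2×0.881 + 79.8×2.43 + 495.3×0.459 = 747.4029
Σ mᵢcᵢTᵢ = 326.1462×110.6 + 193.914×61.7 + 227.3427×26.2 = 53993
T = 53993 / 747.4029 = 72.24 °C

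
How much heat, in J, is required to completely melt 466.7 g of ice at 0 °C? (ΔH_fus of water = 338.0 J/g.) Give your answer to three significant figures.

q = 158000 J

q = m × ΔH_fus = 466.7 × 338.0 = 157700 J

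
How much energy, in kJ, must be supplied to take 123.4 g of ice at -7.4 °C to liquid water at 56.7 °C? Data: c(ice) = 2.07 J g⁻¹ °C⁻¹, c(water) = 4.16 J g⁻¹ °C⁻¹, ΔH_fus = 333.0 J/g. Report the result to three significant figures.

q1 (heat ice -7.4→0.0 °C): 123.4 × 2.07 × 7.4 = 1890 J
q2 (melt at 0 °C): 123.4 × 333.0 = 41092 J
q3 (heat water 0.0→56.7 °C): 123.4 × 4.16 × 56.7 = 29107 J
Total: 1890 + 41092 + 29107 = 72089 J = 72.1 kJ

q = 72.1 kJ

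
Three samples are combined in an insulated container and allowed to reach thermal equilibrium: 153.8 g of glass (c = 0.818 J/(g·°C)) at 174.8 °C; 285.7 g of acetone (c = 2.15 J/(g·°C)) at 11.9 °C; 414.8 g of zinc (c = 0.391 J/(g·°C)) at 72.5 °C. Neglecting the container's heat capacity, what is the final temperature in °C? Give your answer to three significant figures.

Σ mᵢcᵢ(T − Tᵢ) = 0  ⇒  T = Σ mᵢcᵢTᵢ / Σ mᵢcᵢ
Σ mᵢcᵢ = 153.8×0.818 + 285.7×2.15 + 414.8×0.391 = 902.2502
Σ mᵢcᵢTᵢ = 125.8084×174.8 + 614.255×11.9 + 162.1868×72.5 = 41059
T = 41059 / 902.2502 = 45.51 °C

T_f = 45.5 °C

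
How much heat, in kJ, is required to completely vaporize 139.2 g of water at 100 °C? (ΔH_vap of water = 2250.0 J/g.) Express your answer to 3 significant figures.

q = m × ΔH_vap = 139.2 × 2250.0 = 313200 J = 313 kJ

q = 313 kJ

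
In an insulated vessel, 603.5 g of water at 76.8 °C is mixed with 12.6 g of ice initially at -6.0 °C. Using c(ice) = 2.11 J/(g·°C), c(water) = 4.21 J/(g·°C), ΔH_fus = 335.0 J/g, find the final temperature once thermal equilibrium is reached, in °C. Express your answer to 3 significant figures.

T_f = 73.5 °C

Heat to bring ice to 0 °C and melt it: q₁ = 12.6×2.11×6.0 + 12.6×335.0 = 4380.5 J
Heat the water can supply cooling to 0 °C: 603.5×4.21×76.8 = 195128 J > q₁, so all ice melts.
Energy balance: 603.5×4.21×(76.8 − T) = 4380.5 + 12.6×4.21×(T − 0)
2540.735(76.8 − T) = 4380.5 + 53.046 T
195128 − 4380.5 = 2593.781 T
T = 190747.5 / 2593.781 = 73.54 °C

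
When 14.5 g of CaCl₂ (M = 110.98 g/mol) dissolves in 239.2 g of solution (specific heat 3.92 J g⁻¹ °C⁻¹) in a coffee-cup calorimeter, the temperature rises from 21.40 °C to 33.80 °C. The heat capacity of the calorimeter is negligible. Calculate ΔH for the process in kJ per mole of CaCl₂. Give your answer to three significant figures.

|ΔT| = |33.80 − 21.40| = 12.40 °C
|q_surr| = (239.2 × 3.92) × 12.40 = 937.664 × 12.40 = 11630 J
n(CaCl₂) = 14.5 / 110.98 = 0.1307 mol
Temperature rose, so q_rxn = −|q_surr| = -11.63 kJ
ΔH = q_rxn / n = -88.98 kJ/mol

ΔH = -89.0 kJ/mol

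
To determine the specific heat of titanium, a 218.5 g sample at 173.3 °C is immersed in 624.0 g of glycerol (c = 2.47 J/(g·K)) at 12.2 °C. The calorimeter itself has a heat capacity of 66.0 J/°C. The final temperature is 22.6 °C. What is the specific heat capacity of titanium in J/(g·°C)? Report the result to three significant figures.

q_gained = (624.0 × 2.47 + 66.0) × (22.6 − 12.2) = 16720 J
q_lost = 218.5 × c × (173.3 − 22.6) = 32927.95 c
Set equal: c = 16720 / 32927.95 = 0.508 J/(g·°C)

c = 0.508 J/(g·°C)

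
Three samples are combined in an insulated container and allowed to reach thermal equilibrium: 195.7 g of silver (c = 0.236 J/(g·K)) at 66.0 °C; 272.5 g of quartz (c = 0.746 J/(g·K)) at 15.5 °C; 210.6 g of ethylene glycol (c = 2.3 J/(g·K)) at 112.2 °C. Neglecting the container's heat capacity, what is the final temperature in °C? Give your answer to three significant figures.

Σ mᵢcᵢ(T − Tᵢ) = 0  ⇒  T = Σ mᵢcᵢTᵢ / Σ mᵢcᵢ
Σ mᵢcᵢ = 195.7×0.236 + 272.5×0.746 + 210.6×2.3 = 733.8502
Σ mᵢcᵢTᵢ = 46.1852×66.0 + 203.285×15.5 + 484.38×112.2 = 60547
T = 60547 / 733.8502 = 82.51 °C

T_f = 82.5 °C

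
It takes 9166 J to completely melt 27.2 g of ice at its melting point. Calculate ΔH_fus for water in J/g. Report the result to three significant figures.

ΔH_fus = 337 J/g

ΔH_fus = q / m = 9166 / 27.2 = 337 J/g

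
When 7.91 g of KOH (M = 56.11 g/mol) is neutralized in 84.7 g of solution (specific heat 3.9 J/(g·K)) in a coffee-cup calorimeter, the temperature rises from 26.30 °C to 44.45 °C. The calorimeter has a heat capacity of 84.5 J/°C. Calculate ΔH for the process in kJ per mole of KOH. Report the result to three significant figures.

ΔH = -53.4 kJ/mol

|ΔT| = |44.45 − 26.30| = 18.15 °C
|q_surr| = (84.7 × 3.9 + 84.5) × 18.15 = 414.83 × 18.15 = 7529 J
n(KOH) = 7.91 / 56.11 = 0.1410 mol
Temperature rose, so q_rxn = −|q_surr| = -7.529 kJ
ΔH = q_rxn / n = -53.40 kJ/mol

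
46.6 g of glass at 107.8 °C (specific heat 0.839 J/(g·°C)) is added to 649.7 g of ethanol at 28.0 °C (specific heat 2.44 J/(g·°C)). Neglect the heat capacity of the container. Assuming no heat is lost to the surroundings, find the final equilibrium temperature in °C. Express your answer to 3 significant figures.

Heat lost by glass = heat gained by ethanol.
(46.6)(0.839)(107.8 − T) = (649.7)(2.44)(T − 28.0)
39.0974 (107.8 − T) = 1585.268 (T − 28.0)
4214.7 − 39.0974 T = 1585.268 T − 44388
48602.7 = 1624.3654 T
T = 29.92 °C

T_f = 29.9 °C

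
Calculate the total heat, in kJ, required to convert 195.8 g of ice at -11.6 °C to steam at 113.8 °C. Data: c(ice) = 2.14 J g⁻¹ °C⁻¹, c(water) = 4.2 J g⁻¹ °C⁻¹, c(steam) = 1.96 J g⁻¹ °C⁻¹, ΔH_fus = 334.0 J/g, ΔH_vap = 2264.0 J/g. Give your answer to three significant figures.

q1 (heat ice -11.6→0.0 °C): 195.8 × 2.14 × 11.6 = 4861 J
q2 (melt at 0 °C): 195.8 × 334.0 = 65397 J
q3 (heat water 0.0→100.0 °C): 195.8 × 4.2 × 100.0 = 82236 J
q4 (vaporize at 100 °C): 195.8 × 2264.0 = 443291 J
q5 (heat steam 100.0→113.8 °C): 195.8 × 1.96 × 13.8 = 5296 J
Total: 4861 + 65397 + 82236 + 443291 + 5296 = 601081 J = 601 kJ

q = 601 kJ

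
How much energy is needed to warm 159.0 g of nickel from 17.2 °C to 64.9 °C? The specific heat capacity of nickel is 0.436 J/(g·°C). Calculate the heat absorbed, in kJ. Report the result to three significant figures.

q = m c ΔT = 159.0 × 0.436 × (64.9 − 17.2)
q = 159.0 × 0.436 × 47.7 = 3307 J = 3.31 kJ

q = 3.31 kJ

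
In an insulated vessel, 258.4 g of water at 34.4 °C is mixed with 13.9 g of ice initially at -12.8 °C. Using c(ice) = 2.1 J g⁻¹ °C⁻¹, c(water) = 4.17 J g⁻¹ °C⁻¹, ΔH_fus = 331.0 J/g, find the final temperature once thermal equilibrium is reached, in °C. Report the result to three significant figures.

Heat to bring ice to 0 °C and melt it: q₁ = 13.9×2.1×12.8 + 13.9×331.0 = 4974.5 J
Heat the water can supply cooling to 0 °C: 258.4×4.17×34.4 = 37067.0 J > q₁, so all ice melts.
Energy balance: 258.4×4.17×(34.4 − T) = 4974.5 + 13.9×4.17×(T − 0)
1077.528(34.4 − T) = 4974.5 + 57.963 T
37067.0 − 4974.5 = 1135.491 T
T = 32092.5 / 1135.491 = 28.26 °C

T_f = 28.3 °C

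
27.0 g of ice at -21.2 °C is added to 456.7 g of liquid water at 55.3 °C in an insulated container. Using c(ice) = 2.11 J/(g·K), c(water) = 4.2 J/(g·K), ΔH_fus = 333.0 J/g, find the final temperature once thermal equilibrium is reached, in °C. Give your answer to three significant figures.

T_f = 47.2 °C

Heat to bring ice to 0 °C and melt it: q₁ = 27.0×2.11×21.2 + 27.0×333.0 = 10199 J
Heat the water can supply cooling to 0 °C: 456.7×4.2×55.3 = 106073 J > q₁, so all ice melts.
Energy balance: 456.7×4.2×(55.3 − T) = 10199 + 27.0×4.2×(T − 0)
1918.14(55.3 − T) = 10199 + 113.4 T
106073 − 10199 = 2031.54 T
T = 95874 / 2031.54 = 47.19 °C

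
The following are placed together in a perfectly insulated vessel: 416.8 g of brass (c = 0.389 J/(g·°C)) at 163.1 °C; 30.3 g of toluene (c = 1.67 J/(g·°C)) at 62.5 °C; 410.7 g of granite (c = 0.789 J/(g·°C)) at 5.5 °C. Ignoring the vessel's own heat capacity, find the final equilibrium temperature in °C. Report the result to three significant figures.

T_f = 58.5 °C

Σ mᵢcᵢ(T − Tᵢ) = 0  ⇒  T = Σ mᵢcᵢTᵢ / Σ mᵢcᵢ
Σ mᵢcᵢ = 416.8×0.389 + 30.3×1.67 + 410.7×0.789 = 536.7785
Σ mᵢcᵢTᵢ = 162.1352×163.1 + 50.601×62.5 + 324.0423×5.5 = 31389
T = 31389 / 536.7785 = 58.48 °C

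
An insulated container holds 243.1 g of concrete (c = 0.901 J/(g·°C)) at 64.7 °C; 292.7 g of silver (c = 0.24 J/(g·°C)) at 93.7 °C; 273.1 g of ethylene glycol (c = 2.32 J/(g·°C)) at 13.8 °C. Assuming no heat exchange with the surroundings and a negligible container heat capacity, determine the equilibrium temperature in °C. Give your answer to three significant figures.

Σ mᵢcᵢ(T − Tᵢ) = 0  ⇒  T = Σ mᵢcᵢTᵢ / Σ mᵢcᵢ
Σ mᵢcᵢ = 243.1×0.901 + 292.7×0.24 + 273.1×2.32 = 922.8731
Σ mᵢcᵢTᵢ = 219.0331×64.7 + 70.248×93.7 + 633.592×13.8 = 29497
T = 29497 / 922.8731 = 31.96 °C

T_f = 32.0 °C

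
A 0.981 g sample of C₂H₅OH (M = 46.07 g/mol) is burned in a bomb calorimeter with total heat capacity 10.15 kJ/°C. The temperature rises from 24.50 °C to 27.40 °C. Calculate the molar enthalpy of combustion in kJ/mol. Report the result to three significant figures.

ΔT = 27.40 − 24.50 = 2.90 °C
q_cal = C_cal × ΔT = 10.15 × 2.90 = 29.435 kJ
n = 0.981 / 46.07 = 0.02129 mol
q_rxn = −q_cal = -29.435 kJ
ΔH = -29.435 / 0.02129 = -1383 kJ/mol

ΔH = -1380 kJ/mol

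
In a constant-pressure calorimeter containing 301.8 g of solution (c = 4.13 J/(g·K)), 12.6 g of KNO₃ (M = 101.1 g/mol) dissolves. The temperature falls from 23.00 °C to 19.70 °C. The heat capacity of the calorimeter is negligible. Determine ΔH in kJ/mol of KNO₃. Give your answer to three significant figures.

ΔH = 33.0 kJ/mol

|ΔT| = |19.70 − 23.00| = 3.30 °C
|q_surr| = (301.8 × 4.13) × 3.30 = 1246.434 × 3.30 = 4113 J
n(KNO₃) = 12.6 / 101.1 = 0.1246 mol
Temperature fell, so q_rxn = +|q_surr| = 4.113 kJ
ΔH = q_rxn / n = 33.01 kJ/mol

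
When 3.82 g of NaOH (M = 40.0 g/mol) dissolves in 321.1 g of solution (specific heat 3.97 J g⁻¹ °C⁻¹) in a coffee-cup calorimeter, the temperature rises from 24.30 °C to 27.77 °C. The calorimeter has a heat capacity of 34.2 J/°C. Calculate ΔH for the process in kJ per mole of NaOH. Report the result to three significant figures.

ΔH = -47.6 kJ/mol

|ΔT| = |27.77 − 24.30| = 3.47 °C
|q_surr| = (321.1 × 3.97 + 34.2) × 3.47 = 1308.967 × 3.47 = 4542 J
n(NaOH) = 3.82 / 40.0 = 0.09550 mol
Temperature rose, so q_rxn = −|q_surr| = -4.542 kJ
ΔH = q_rxn / n = -47.56 kJ/mol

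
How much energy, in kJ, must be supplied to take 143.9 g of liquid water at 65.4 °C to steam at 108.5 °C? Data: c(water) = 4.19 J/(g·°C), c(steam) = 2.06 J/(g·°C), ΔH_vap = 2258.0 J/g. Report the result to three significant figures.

q = 348 kJ

q1 (heat water 65.4→100.0 °C): 143.9 × 4.19 × 34.6 = 20862 J
q2 (vaporize at 100 °C): 143.9 × 2258.0 = 324926 J
q3 (heat steam 100.0→108.5 °C): 143.9 × 2.06 × 8.5 = 2520 J
Total: 20862 + 324926 + 2520 = 348308 J = 348 kJ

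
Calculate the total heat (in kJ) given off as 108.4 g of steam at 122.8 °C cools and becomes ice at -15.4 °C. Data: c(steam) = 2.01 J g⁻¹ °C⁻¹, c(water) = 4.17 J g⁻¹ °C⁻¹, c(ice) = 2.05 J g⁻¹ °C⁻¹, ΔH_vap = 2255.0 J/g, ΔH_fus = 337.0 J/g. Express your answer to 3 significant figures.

q = 335 kJ

q1 (cool steam 122.8→100 °C): 108.4 × 2.01 × 22.8 = 4968 J
q2 (condense at 100 °C): 108.4 × 2255.0 = 244442 J
q3 (cool water 100→0 °C): 108.4 × 4.17 × 100.0 = 45203 J
q4 (freeze at 0 °C): 108.4 × 337.0 = 36531 J
q5 (cool ice 0→-15.4 °C): 108.4 × 2.05 × 15.4 = 3422 J
Total: 4968 + 244442 + 45203 + 36531 + 3422 = 334566 J = 335 kJ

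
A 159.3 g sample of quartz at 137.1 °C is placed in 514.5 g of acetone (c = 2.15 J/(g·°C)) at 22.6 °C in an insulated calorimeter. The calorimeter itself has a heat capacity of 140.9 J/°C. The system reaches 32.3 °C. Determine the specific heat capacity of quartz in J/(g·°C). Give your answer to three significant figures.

q_gained = (514.5 × 2.15 + 140.9) × (32.3 − 22.6) = 12100 J
q_lost = 159.3 × c × (137.1 − 32.3) = 16694.64 c
Set equal: c = 12100 / 16694.64 = 0.725 J/(g·°C)

c = 0.725 J/(g·°C)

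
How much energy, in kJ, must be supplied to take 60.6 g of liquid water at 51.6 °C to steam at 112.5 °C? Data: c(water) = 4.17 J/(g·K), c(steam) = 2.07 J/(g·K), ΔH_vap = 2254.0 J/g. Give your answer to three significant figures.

q1 (heat water 51.6→100.0 °C): 60.6 × 4.17 × 48.4 = 12231 J
q2 (vaporize at 100 °C): 60.6 × 2254.0 = 136592 J
q3 (heat steam 100.0→112.5 °C): 60.6 × 2.07 × 12.5 = 1568 J
Total: 12231 + 136592 + 1568 = 150391 J = 150 kJ

q = 150 kJ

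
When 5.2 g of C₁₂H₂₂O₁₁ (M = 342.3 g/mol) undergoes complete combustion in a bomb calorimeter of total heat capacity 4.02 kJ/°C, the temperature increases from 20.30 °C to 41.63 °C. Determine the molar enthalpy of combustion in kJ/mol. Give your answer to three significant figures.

ΔH = -5640 kJ/mol

ΔT = 41.63 − 20.30 = 21.33 °C
q_cal = C_cal × ΔT = 4.02 × 21.33 = 85.7466 kJ
n = 5.2 / 342.3 = 0.01519 mol
q_rxn = −q_cal = -85.7466 kJ
ΔH = -85.7466 / 0.01519 = -5644.9 kJ/mol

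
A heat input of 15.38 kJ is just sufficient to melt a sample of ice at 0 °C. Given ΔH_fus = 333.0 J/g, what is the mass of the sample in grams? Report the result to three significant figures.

m = q / ΔH_fus = 15380 J / 333.0 J/g = 46.2 g

m = 46.2 g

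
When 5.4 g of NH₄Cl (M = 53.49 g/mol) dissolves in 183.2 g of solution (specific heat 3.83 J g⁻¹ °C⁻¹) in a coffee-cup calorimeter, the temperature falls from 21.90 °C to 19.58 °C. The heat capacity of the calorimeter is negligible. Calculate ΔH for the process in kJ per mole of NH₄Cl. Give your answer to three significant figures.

ΔH = 16.1 kJ/mol

|ΔT| = |19.58 − 21.90| = 2.32 °C
|q_surr| = (183.2 × 3.83) × 2.32 = 701.656 × 2.32 = 1628 J
n(NH₄Cl) = 5.4 / 53.49 = 0.1010 mol
Temperature fell, so q_rxn = +|q_surr| = 1.628 kJ
ΔH = q_rxn / n = 16.12 kJ/mol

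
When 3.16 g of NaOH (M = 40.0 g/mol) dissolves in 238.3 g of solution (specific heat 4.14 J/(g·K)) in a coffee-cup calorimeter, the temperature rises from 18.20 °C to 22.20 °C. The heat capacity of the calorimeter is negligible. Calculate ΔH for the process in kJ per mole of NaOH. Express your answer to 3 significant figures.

|ΔT| = |22.20 − 18.20| = 4.00 °C
|q_surr| = (238.3 × 4.14) × 4.00 = 986.562 × 4.00 = 3946.2 J
n(NaOH) = 3.16 / 40.0 = 0.079000 mol
Temperature rose, so q_rxn = −|q_surr| = -3.9462 kJ
ΔH = q_rxn / n = -49.95 kJ/mol

ΔH = -50.0 kJ/mol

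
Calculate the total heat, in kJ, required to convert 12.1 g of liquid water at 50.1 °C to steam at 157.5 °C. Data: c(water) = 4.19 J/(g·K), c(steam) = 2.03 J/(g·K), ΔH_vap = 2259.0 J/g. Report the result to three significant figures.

q1 (heat water 50.1→100.0 °C): 12.1 × 4.19 × 49.9 = 2530 J
q2 (vaporize at 100 °C): 12.1 × 2259.0 = 27334 J
q3 (heat steam 100.0→157.5 °C): 12.1 × 2.03 × 57.5 = 1412 J
Total: 2530 + 27334 + 1412 = 31276 J = 31.3 kJ

q = 31.3 kJ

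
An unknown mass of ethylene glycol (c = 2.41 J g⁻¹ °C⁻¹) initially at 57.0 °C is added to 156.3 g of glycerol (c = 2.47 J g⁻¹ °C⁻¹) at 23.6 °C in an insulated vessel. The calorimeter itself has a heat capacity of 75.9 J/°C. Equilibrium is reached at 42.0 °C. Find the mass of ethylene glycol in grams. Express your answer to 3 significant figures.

q_gained = (156.3 × 2.47 + 75.9) × (42.0 − 23.6) = 8500 J
q_lost = m × 2.41 × (57.0 − 42.0) = 36.15 m
m = 8500 / 36.15 = 235 g

m = 235 g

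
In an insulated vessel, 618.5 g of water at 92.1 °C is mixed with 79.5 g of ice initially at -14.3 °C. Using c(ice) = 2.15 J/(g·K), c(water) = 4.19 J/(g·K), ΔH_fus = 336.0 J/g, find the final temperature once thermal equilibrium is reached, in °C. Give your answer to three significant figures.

T_f = 71.6 °C

Heat to bring ice to 0 °C and melt it: q₁ = 79.5×2.15×14.3 + 79.5×336.0 = 29156 J
Heat the water can supply cooling to 0 °C: 618.5×4.19×92.1 = 238679 J > q₁, so all ice melts.
Energy balance: 618.5×4.19×(92.1 − T) = 29156 + 79.5×4.19×(T − 0)
2591.515(92.1 − T) = 29156 + 333.105 T
238679 − 29156 = 2924.620 T
T = 209523 / 2924.620 = 71.64 °C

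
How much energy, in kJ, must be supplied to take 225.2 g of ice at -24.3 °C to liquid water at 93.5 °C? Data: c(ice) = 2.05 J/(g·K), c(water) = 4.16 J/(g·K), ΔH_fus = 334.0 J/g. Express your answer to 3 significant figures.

q = 174 kJ

q1 (heat ice -24.3→0.0 °C): 225.2 × 2.05 × 24.3 = 11218 J
q2 (melt at 0 °C): 225.2 × 334.0 = 75217 J
q3 (heat water 0.0→93.5 °C): 225.2 × 4.16 × 93.5 = 87594 J
Total: 11218 + 75217 + 87594 = 174029 J = 174 kJ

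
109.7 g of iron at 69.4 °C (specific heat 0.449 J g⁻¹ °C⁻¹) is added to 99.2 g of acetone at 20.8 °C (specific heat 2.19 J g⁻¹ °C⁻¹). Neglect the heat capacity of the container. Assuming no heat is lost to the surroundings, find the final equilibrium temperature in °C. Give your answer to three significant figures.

T_f = 29.8 °C

Heat lost by iron = heat gained by acetone.
(109.7)(0.449)(69.4 − T) = (99.2)(2.19)(T − 20.8)
49.2553 (69.4 − T) = 217.248 (T − 20.8)
3418.3 − 49.2553 T = 217.248 T − 4518.8
7937.1 = 266.5033 T
T = 29.78 °C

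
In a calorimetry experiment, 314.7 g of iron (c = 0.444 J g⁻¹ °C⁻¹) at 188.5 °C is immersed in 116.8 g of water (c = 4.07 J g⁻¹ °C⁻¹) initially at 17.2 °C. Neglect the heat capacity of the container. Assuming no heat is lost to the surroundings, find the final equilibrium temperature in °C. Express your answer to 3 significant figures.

Heat lost by iron = heat gained by water.
(314.7)(0.444)(188.5 − T) = (116.8)(4.07)(T − 17.2)
139.7268 (188.5 − T) = 475.376 (T − 17.2)
26339 − 139.7268 T = 475.376 T − 8176.5
34515.5 = 615.1028 T
T = 56.11 °C

T_f = 56.1 °C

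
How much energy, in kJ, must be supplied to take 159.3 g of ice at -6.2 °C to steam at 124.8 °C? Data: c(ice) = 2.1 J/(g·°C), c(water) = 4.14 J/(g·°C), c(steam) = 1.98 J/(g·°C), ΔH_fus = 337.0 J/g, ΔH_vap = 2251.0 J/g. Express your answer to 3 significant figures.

q1 (heat ice -6.2→0.0 °C): 159.3 × 2.1 × 6.2 = 2074 J
q2 (melt at 0 °C): 159.3 × 337.0 = 53684 J
q3 (heat water 0.0→100.0 °C): 159.3 × 4.14 × 100.0 = 65950 J
q4 (vaporize at 100 °C): 159.3 × 2251.0 = 358584 J
q5 (heat steam 100.0→124.8 °C): 159.3 × 1.98 × 24.8 = 7822 J
Total: 2074 + 53684 + 65950 + 358584 + 7822 = 488114 J = 488 kJ

q = 488 kJ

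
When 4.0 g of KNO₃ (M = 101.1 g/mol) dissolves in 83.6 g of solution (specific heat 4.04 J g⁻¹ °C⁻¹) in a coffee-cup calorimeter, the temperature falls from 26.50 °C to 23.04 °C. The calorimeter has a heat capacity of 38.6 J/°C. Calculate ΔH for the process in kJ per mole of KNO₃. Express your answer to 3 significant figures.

ΔH = 32.9 kJ/mol

|ΔT| = |23.04 − 26.50| = 3.46 °C
|q_surr| = (83.6 × 4.04 + 38.6) × 3.46 = 376.344 × 3.46 = 1302 J
n(KNO₃) = 4.0 / 101.1 = 0.03956 mol
Temperature fell, so q_rxn = +|q_surr| = 1.302 kJ
ΔH = q_rxn / n = 32.91 kJ/mol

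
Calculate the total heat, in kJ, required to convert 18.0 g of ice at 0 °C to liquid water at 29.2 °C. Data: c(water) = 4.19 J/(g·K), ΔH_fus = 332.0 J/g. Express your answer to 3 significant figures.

q1 (melt at 0 °C): 18.0 × 332.0 = 5976 J
q2 (heat water 0.0→29.2 °C): 18.0 × 4.19 × 29.2 = 2202 J
Total: 5976 + 2202 = 8178 J = 8.18 kJ

q = 8.18 kJ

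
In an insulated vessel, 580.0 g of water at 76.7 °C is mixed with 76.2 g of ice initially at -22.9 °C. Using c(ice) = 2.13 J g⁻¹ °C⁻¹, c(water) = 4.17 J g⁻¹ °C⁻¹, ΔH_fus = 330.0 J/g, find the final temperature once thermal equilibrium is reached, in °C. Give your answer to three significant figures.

Heat to bring ice to 0 °C and melt it: q₁ = 76.2×2.13×22.9 + 76.2×330.0 = 28863 J
Heat the water can supply cooling to 0 °C: 580.0×4.17×76.7 = 185507 J > q₁, so all ice melts.
Energy balance: 580.0×4.17×(76.7 − T) = 28863 + 76.2×4.17×(T − 0)
2418.6(76.7 − T) = 28863 + 317.754 T
185507 − 28863 = 2736.354 T
T = 156644 / 2736.354 = 57.246 °C

T_f = 57.2 °C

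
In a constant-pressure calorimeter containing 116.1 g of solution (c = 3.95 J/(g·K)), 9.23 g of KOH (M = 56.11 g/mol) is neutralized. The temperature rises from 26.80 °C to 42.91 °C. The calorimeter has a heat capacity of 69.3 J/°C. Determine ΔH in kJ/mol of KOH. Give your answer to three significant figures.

|ΔT| = |42.91 − 26.80| = 16.11 °C
|q_surr| = (116.1 × 3.95 + 69.3) × 16.11 = 527.895 × 16.11 = 8504 J
n(KOH) = 9.23 / 56.11 = 0.1645 mol
Temperature rose, so q_rxn = −|q_surr| = -8.504 kJ
ΔH = q_rxn / n = -51.70 kJ/mol

ΔH = -51.7 kJ/mol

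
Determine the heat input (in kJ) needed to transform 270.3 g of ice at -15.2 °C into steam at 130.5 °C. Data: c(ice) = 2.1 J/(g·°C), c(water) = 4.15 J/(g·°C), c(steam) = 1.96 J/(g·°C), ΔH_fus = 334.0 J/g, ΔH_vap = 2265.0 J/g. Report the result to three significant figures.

q = 839 kJ

q1 (heat ice -15.2→0.0 °C): 270.3 × 2.1 × 15.2 = 8628 J
q2 (melt at 0 °C): 270.3 × 334.0 = 90280 J
q3 (heat water 0.0→100.0 °C): 270.3 × 4.15 × 100.0 = 112175 J
q4 (vaporize at 100 °C): 270.3 × 2265.0 = 612230 J
q5 (heat steam 100.0→130.5 °C): 270.3 × 1.96 × 30.5 = 16159 J
Total: 8628 + 90280 + 112175 + 612230 + 16159 = 839472 J = 839 kJ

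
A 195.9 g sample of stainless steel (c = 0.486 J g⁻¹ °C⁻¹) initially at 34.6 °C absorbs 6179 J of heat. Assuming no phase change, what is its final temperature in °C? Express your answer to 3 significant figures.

T_f = 99.5 °C

ΔT = q / (m c) = 6179 / (195.9 × 0.486) = 64.90 °C
T_f = 34.6 + 64.90 = 99.50 °C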